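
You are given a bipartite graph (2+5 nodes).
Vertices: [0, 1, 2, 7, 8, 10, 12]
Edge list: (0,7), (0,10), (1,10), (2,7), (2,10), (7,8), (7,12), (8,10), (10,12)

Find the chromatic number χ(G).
χ(G) = 2

Clique number ω(G) = 2 (lower bound: χ ≥ ω).
The graph is bipartite (no odd cycle), so 2 colors suffice: χ(G) = 2.
A valid 2-coloring: color 1: [7, 10]; color 2: [0, 1, 2, 8, 12].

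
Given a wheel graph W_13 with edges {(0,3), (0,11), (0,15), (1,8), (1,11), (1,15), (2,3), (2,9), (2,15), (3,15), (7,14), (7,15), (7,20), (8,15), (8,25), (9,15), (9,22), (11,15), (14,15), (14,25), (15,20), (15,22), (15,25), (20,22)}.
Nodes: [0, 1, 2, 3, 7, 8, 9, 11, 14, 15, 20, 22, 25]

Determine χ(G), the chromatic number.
χ(G) = 3

Clique number ω(G) = 3 (lower bound: χ ≥ ω).
The clique on [0, 3, 15] has size 3, forcing χ ≥ 3, and the coloring below uses 3 colors, so χ(G) = 3.
A valid 3-coloring: color 1: [15]; color 2: [0, 1, 2, 7, 22, 25]; color 3: [3, 8, 9, 11, 14, 20].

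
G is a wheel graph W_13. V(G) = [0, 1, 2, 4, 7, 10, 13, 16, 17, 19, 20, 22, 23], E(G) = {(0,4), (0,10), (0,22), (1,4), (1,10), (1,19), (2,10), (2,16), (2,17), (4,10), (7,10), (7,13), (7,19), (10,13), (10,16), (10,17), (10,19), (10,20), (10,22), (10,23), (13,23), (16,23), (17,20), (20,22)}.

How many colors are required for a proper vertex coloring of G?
Clique number ω(G) = 3 (lower bound: χ ≥ ω).
The clique on [0, 4, 10] has size 3, forcing χ ≥ 3, and the coloring below uses 3 colors, so χ(G) = 3.
A valid 3-coloring: color 1: [10]; color 2: [0, 1, 2, 7, 20, 23]; color 3: [4, 13, 16, 17, 19, 22].

χ(G) = 3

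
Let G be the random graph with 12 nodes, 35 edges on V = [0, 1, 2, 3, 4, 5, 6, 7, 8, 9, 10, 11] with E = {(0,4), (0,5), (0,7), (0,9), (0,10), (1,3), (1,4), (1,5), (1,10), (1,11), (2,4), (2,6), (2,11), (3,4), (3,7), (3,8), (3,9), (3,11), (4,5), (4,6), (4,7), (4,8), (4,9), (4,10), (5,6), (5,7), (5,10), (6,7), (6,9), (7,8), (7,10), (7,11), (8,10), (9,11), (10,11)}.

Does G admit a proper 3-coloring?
No, G is not 3-colorable

The clique on vertices [0, 4, 5, 7, 10] has size 5 > 3, so it alone needs 5 colors.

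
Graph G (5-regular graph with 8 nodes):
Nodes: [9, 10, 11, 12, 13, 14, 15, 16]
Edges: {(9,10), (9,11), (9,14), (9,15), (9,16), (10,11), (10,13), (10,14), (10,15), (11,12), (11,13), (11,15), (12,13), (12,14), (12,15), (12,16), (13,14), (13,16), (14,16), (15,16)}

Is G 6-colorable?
Yes, G is 6-colorable

A valid 6-coloring: color 1: [14, 15]; color 2: [10, 12]; color 3: [9, 13]; color 4: [11, 16].
(χ(G) = 4 ≤ 6.)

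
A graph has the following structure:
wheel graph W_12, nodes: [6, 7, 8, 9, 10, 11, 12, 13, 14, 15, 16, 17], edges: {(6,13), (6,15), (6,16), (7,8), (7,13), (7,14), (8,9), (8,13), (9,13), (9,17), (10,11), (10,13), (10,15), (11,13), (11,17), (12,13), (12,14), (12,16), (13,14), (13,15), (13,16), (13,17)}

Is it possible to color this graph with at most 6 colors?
Yes, G is 6-colorable

A valid 6-coloring: color 1: [13]; color 2: [6, 8, 10, 14, 17]; color 3: [7, 9, 11, 15, 16]; color 4: [12].
(χ(G) = 4 ≤ 6.)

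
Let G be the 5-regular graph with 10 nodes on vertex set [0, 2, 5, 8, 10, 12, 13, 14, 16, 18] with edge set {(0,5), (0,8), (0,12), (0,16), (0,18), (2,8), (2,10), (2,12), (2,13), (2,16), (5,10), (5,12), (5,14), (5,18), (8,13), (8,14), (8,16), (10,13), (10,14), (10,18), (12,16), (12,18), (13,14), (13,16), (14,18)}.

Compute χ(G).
Clique number ω(G) = 4 (lower bound: χ ≥ ω).
The clique on [0, 5, 12, 18] has size 4, forcing χ ≥ 4, and the coloring below uses 4 colors, so χ(G) = 4.
A valid 4-coloring: color 1: [13, 18]; color 2: [0, 2, 14]; color 3: [8, 10, 12]; color 4: [5, 16].

χ(G) = 4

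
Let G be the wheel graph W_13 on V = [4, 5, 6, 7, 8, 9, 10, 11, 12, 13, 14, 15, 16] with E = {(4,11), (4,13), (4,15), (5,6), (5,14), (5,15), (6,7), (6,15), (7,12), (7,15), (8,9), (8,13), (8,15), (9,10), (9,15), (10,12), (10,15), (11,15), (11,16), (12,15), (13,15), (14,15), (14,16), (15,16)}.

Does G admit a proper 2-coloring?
No, G is not 2-colorable

The clique on vertices [4, 11, 15] has size 3 > 2, so it alone needs 3 colors.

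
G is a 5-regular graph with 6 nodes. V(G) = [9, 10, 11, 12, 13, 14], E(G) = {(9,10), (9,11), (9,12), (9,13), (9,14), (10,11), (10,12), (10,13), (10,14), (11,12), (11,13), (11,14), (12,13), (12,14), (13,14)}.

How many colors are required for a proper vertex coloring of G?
χ(G) = 6

Clique number ω(G) = 6 (lower bound: χ ≥ ω).
The clique on [9, 10, 11, 12, 13, 14] has size 6, forcing χ ≥ 6, and the coloring below uses 6 colors, so χ(G) = 6.
A valid 6-coloring: color 1: [13]; color 2: [9]; color 3: [10]; color 4: [14]; color 5: [12]; color 6: [11].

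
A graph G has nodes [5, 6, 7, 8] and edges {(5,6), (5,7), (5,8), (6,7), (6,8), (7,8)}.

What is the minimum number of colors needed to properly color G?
Clique number ω(G) = 4 (lower bound: χ ≥ ω).
The clique on [5, 6, 7, 8] has size 4, forcing χ ≥ 4, and the coloring below uses 4 colors, so χ(G) = 4.
A valid 4-coloring: color 1: [8]; color 2: [6]; color 3: [5]; color 4: [7].

χ(G) = 4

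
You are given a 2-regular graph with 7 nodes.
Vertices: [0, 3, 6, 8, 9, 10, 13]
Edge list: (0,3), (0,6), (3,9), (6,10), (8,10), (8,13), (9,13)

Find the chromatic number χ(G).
Clique number ω(G) = 2 (lower bound: χ ≥ ω).
Odd cycle [13, 9, 3, 0, 6, 10, 8] needs 3 colors (χ ≥ 3).
The coloring below uses 3 colors, so χ(G) = 3.
A valid 3-coloring: color 1: [3, 10, 13]; color 2: [0, 8, 9]; color 3: [6].

χ(G) = 3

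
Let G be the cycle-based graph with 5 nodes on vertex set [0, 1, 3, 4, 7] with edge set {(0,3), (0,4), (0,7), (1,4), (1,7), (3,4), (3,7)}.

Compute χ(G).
χ(G) = 3

Clique number ω(G) = 3 (lower bound: χ ≥ ω).
The clique on [0, 3, 4] has size 3, forcing χ ≥ 3, and the coloring below uses 3 colors, so χ(G) = 3.
A valid 3-coloring: color 1: [4, 7]; color 2: [0, 1]; color 3: [3].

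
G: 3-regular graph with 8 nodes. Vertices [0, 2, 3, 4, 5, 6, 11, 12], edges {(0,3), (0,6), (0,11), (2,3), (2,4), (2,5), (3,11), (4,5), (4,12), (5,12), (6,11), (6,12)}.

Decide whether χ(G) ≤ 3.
Yes, G is 3-colorable

A valid 3-coloring: color 1: [3, 5, 6]; color 2: [2, 11, 12]; color 3: [0, 4].
(χ(G) = 3 ≤ 3.)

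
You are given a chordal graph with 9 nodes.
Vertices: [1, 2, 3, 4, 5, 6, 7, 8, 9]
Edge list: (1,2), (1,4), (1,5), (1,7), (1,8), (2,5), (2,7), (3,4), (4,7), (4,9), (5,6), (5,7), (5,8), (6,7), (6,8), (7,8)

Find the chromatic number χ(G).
Clique number ω(G) = 4 (lower bound: χ ≥ ω).
The clique on [1, 5, 7, 8] has size 4, forcing χ ≥ 4, and the coloring below uses 4 colors, so χ(G) = 4.
A valid 4-coloring: color 1: [3, 7, 9]; color 2: [4, 5]; color 3: [1, 6]; color 4: [2, 8].

χ(G) = 4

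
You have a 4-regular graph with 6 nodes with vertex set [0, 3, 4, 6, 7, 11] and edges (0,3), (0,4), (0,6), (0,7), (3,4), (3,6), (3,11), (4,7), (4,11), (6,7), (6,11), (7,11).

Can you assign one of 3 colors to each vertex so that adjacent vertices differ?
Yes, G is 3-colorable

A valid 3-coloring: color 1: [0, 11]; color 2: [4, 6]; color 3: [3, 7].
(χ(G) = 3 ≤ 3.)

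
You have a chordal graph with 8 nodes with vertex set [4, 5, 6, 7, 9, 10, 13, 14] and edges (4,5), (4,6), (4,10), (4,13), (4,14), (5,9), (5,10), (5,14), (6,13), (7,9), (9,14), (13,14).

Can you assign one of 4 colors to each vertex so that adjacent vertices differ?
A valid 4-coloring: color 1: [4, 9]; color 2: [5, 7, 13]; color 3: [6, 10, 14].
(χ(G) = 3 ≤ 4.)

Yes, G is 4-colorable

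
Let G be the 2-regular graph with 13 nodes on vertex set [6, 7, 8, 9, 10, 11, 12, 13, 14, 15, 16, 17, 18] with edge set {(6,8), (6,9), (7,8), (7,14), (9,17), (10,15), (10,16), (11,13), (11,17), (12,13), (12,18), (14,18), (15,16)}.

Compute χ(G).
Clique number ω(G) = 3 (lower bound: χ ≥ ω).
The clique on [10, 15, 16] has size 3, forcing χ ≥ 3, and the coloring below uses 3 colors, so χ(G) = 3.
A valid 3-coloring: color 1: [8, 9, 11, 12, 14, 16]; color 2: [6, 7, 10, 13, 17, 18]; color 3: [15].

χ(G) = 3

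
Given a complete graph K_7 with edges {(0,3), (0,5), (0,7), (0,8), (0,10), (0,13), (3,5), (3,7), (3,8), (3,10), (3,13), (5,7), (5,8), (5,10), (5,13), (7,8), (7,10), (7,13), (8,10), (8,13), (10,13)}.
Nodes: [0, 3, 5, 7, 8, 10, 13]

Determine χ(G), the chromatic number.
Clique number ω(G) = 7 (lower bound: χ ≥ ω).
The clique on [0, 3, 5, 7, 8, 10, 13] has size 7, forcing χ ≥ 7, and the coloring below uses 7 colors, so χ(G) = 7.
A valid 7-coloring: color 1: [3]; color 2: [7]; color 3: [5]; color 4: [8]; color 5: [13]; color 6: [0]; color 7: [10].

χ(G) = 7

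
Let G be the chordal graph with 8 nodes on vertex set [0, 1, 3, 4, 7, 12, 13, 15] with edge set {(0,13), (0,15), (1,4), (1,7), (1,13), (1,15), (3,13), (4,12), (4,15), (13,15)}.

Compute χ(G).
χ(G) = 3

Clique number ω(G) = 3 (lower bound: χ ≥ ω).
The clique on [0, 13, 15] has size 3, forcing χ ≥ 3, and the coloring below uses 3 colors, so χ(G) = 3.
A valid 3-coloring: color 1: [0, 1, 3, 12]; color 2: [7, 15]; color 3: [4, 13].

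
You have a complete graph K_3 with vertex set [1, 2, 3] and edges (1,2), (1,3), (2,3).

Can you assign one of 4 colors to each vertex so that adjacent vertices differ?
Yes, G is 4-colorable

A valid 4-coloring: color 1: [3]; color 2: [1]; color 3: [2].
(χ(G) = 3 ≤ 4.)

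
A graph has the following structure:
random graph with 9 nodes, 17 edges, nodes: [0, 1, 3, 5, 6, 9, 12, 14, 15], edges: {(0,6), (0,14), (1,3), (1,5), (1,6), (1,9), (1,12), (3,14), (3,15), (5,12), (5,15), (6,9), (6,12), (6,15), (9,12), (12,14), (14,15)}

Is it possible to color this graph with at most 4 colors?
A valid 4-coloring: color 1: [5, 6, 14]; color 2: [0, 1, 15]; color 3: [3, 12]; color 4: [9].
(χ(G) = 4 ≤ 4.)

Yes, G is 4-colorable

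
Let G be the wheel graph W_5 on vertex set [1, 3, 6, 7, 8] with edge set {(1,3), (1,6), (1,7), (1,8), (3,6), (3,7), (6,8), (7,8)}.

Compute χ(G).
Clique number ω(G) = 3 (lower bound: χ ≥ ω).
The clique on [1, 6, 8] has size 3, forcing χ ≥ 3, and the coloring below uses 3 colors, so χ(G) = 3.
A valid 3-coloring: color 1: [1]; color 2: [3, 8]; color 3: [6, 7].

χ(G) = 3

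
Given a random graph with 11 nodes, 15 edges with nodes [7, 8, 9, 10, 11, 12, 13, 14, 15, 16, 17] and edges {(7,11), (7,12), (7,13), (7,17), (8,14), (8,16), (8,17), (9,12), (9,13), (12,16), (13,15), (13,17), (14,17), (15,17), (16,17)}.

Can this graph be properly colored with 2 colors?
No, G is not 2-colorable

The clique on vertices [8, 16, 17] has size 3 > 2, so it alone needs 3 colors.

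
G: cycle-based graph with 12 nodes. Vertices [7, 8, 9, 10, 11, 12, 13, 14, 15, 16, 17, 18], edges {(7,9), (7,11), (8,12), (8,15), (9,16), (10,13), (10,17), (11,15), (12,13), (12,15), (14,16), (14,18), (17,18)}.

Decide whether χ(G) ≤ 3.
Yes, G is 3-colorable

A valid 3-coloring: color 1: [9, 13, 14, 15, 17]; color 2: [7, 10, 12, 16, 18]; color 3: [8, 11].
(χ(G) = 3 ≤ 3.)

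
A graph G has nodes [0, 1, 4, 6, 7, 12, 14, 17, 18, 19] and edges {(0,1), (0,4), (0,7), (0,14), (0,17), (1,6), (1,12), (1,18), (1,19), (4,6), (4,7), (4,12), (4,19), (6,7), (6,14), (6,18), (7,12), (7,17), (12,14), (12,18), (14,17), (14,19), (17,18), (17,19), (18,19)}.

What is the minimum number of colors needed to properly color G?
χ(G) = 3

Clique number ω(G) = 3 (lower bound: χ ≥ ω).
The clique on [0, 14, 17] has size 3, forcing χ ≥ 3, and the coloring below uses 3 colors, so χ(G) = 3.
A valid 3-coloring: color 1: [7, 14, 18]; color 2: [0, 6, 12, 19]; color 3: [1, 4, 17].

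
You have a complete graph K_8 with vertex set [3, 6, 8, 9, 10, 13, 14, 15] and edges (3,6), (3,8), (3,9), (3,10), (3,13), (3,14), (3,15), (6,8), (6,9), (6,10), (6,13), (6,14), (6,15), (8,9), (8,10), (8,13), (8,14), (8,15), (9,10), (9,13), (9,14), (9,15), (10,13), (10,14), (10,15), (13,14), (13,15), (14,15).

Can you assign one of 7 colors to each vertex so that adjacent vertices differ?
The clique on vertices [3, 6, 8, 9, 10, 13, 14, 15] has size 8 > 7, so it alone needs 8 colors.

No, G is not 7-colorable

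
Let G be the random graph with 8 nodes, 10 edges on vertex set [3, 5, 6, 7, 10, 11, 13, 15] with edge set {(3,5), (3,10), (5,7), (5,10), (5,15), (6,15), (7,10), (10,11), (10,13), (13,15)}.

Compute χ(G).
χ(G) = 3

Clique number ω(G) = 3 (lower bound: χ ≥ ω).
The clique on [3, 5, 10] has size 3, forcing χ ≥ 3, and the coloring below uses 3 colors, so χ(G) = 3.
A valid 3-coloring: color 1: [10, 15]; color 2: [5, 6, 11, 13]; color 3: [3, 7].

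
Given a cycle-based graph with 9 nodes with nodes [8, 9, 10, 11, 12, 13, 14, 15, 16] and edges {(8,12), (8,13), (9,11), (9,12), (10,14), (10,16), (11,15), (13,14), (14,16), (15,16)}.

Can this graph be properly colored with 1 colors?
The clique on vertices [10, 14, 16] has size 3 > 1, so it alone needs 3 colors.

No, G is not 1-colorable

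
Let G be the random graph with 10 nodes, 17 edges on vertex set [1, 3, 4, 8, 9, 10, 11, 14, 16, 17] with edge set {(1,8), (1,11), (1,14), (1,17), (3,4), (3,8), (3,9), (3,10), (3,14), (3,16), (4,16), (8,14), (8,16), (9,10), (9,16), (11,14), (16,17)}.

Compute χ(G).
Clique number ω(G) = 3 (lower bound: χ ≥ ω).
The clique on [1, 11, 14] has size 3, forcing χ ≥ 3, and the coloring below uses 3 colors, so χ(G) = 3.
A valid 3-coloring: color 1: [1, 3]; color 2: [10, 14, 16]; color 3: [4, 8, 9, 11, 17].

χ(G) = 3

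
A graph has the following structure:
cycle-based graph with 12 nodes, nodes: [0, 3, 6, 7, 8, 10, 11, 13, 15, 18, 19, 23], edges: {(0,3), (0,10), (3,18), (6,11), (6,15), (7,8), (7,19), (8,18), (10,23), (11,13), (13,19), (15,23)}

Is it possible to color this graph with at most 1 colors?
No, G is not 1-colorable

Edge (0,10) forces its endpoints to differ, so 1 color is not enough.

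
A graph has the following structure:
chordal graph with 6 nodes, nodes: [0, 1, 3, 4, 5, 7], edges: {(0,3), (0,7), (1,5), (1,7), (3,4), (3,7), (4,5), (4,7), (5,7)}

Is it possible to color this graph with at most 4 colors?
Yes, G is 4-colorable

A valid 4-coloring: color 1: [7]; color 2: [3, 5]; color 3: [0, 1, 4].
(χ(G) = 3 ≤ 4.)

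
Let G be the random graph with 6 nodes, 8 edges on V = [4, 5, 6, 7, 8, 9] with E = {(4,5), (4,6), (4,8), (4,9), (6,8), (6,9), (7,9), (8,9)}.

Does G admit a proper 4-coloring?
A valid 4-coloring: color 1: [4, 7]; color 2: [5, 9]; color 3: [8]; color 4: [6].
(χ(G) = 4 ≤ 4.)

Yes, G is 4-colorable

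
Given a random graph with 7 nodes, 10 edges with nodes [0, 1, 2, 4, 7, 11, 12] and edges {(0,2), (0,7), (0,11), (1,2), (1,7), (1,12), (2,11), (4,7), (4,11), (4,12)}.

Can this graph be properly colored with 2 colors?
The clique on vertices [0, 2, 11] has size 3 > 2, so it alone needs 3 colors.

No, G is not 2-colorable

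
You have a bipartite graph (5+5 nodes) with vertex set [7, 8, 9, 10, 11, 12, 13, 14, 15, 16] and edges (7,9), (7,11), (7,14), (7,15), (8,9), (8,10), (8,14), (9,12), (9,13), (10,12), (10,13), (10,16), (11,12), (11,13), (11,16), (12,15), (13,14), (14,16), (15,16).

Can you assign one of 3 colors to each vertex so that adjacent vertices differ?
Yes, G is 3-colorable

A valid 3-coloring: color 1: [9, 10, 11, 14, 15]; color 2: [7, 8, 12, 13, 16].
(χ(G) = 2 ≤ 3.)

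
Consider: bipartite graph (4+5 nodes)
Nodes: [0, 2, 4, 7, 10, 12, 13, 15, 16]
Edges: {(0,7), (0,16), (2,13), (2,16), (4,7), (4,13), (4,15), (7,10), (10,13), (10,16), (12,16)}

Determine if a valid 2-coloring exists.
A valid 2-coloring: color 1: [7, 13, 15, 16]; color 2: [0, 2, 4, 10, 12].
(χ(G) = 2 ≤ 2.)

Yes, G is 2-colorable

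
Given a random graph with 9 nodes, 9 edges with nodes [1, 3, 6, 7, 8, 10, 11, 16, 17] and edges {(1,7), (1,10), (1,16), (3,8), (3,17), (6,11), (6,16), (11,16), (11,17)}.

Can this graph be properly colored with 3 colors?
Yes, G is 3-colorable

A valid 3-coloring: color 1: [1, 3, 11]; color 2: [7, 8, 10, 16, 17]; color 3: [6].
(χ(G) = 3 ≤ 3.)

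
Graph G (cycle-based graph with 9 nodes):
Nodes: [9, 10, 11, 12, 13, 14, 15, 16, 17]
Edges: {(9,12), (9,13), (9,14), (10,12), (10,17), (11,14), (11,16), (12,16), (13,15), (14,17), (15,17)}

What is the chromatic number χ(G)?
Clique number ω(G) = 2 (lower bound: χ ≥ ω).
Odd cycle [12, 10, 17, 14, 9] needs 3 colors (χ ≥ 3).
The coloring below uses 3 colors, so χ(G) = 3.
A valid 3-coloring: color 1: [12, 13, 14]; color 2: [9, 16, 17]; color 3: [10, 11, 15].

χ(G) = 3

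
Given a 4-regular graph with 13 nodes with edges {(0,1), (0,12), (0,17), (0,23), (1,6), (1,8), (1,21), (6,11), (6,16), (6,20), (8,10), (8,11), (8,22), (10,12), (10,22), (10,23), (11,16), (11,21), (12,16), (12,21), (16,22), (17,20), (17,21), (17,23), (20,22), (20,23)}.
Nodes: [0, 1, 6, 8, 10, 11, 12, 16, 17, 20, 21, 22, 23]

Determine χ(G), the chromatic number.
χ(G) = 3

Clique number ω(G) = 3 (lower bound: χ ≥ ω).
The clique on [0, 17, 23] has size 3, forcing χ ≥ 3, and the coloring below uses 3 colors, so χ(G) = 3.
A valid 3-coloring: color 1: [6, 8, 12, 23]; color 2: [0, 10, 16, 20, 21]; color 3: [1, 11, 17, 22].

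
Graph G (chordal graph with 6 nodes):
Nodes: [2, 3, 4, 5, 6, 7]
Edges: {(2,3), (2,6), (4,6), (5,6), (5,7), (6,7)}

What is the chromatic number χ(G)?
Clique number ω(G) = 3 (lower bound: χ ≥ ω).
The clique on [5, 6, 7] has size 3, forcing χ ≥ 3, and the coloring below uses 3 colors, so χ(G) = 3.
A valid 3-coloring: color 1: [3, 6]; color 2: [2, 4, 7]; color 3: [5].

χ(G) = 3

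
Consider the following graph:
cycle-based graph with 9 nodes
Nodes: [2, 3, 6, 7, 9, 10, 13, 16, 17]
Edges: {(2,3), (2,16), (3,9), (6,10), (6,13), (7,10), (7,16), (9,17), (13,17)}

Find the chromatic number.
Clique number ω(G) = 2 (lower bound: χ ≥ ω).
Odd cycle [17, 9, 3, 2, 16, 7, 10, 6, 13] needs 3 colors (χ ≥ 3).
The coloring below uses 3 colors, so χ(G) = 3.
A valid 3-coloring: color 1: [3, 6, 16, 17]; color 2: [2, 7, 9, 13]; color 3: [10].

χ(G) = 3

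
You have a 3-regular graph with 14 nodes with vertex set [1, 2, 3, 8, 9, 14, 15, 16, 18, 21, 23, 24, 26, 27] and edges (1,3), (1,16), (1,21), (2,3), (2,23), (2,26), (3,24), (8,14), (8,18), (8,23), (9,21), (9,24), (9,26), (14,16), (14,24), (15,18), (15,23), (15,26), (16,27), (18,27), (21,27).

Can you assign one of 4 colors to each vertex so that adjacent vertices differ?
A valid 4-coloring: color 1: [1, 2, 8, 15, 24, 27]; color 2: [3, 9, 16, 18, 23]; color 3: [14, 21, 26].
(χ(G) = 3 ≤ 4.)

Yes, G is 4-colorable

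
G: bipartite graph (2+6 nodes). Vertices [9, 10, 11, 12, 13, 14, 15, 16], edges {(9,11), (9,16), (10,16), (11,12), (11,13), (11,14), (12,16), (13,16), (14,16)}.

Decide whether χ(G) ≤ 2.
Yes, G is 2-colorable

A valid 2-coloring: color 1: [11, 15, 16]; color 2: [9, 10, 12, 13, 14].
(χ(G) = 2 ≤ 2.)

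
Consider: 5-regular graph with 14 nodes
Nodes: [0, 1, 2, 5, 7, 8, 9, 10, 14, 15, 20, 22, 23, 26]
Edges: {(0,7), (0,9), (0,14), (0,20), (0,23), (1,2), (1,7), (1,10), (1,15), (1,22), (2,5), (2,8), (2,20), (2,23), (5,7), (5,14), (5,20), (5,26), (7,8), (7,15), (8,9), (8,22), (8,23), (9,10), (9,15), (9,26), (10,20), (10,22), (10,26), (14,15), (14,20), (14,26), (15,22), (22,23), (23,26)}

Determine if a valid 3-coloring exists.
Suppose a proper 3-coloring c exists. The clique [0, 14, 20] takes 3 distinct colors; by symmetry let c(0) = 1, c(14) = 2, c(20) = 3.
- Vertex 5: neighbors [14, 20] already have colors [2, 3] ⇒ c(5) = 1.
- Vertex 2: neighbors [5, 20] already have colors [1, 3] ⇒ c(2) = 2.
- Vertex 23: neighbors [0, 2] already have colors [1, 2] ⇒ c(23) = 3.
- Vertex 26: neighbors [5, 14, 23] already have colors [1, 2, 3] — all 3 colors blocked. Contradiction.
The forced assignments end in a contradiction, so G has no proper 3-coloring (χ ≥ 4).

No, G is not 3-colorable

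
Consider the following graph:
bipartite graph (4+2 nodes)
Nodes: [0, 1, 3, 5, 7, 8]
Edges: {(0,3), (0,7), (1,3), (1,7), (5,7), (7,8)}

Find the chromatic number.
χ(G) = 2

Clique number ω(G) = 2 (lower bound: χ ≥ ω).
The graph is bipartite (no odd cycle), so 2 colors suffice: χ(G) = 2.
A valid 2-coloring: color 1: [3, 7]; color 2: [0, 1, 5, 8].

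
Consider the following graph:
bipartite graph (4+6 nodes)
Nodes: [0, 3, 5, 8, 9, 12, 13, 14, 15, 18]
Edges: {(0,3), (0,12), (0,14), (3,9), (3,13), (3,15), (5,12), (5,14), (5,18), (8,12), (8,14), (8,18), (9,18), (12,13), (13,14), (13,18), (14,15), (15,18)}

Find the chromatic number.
χ(G) = 2

Clique number ω(G) = 2 (lower bound: χ ≥ ω).
The graph is bipartite (no odd cycle), so 2 colors suffice: χ(G) = 2.
A valid 2-coloring: color 1: [3, 12, 14, 18]; color 2: [0, 5, 8, 9, 13, 15].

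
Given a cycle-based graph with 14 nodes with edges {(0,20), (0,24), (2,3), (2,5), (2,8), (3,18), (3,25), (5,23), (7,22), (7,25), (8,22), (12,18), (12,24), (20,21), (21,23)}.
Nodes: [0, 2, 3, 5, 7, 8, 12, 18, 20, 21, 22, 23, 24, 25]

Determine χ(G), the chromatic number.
Clique number ω(G) = 2 (lower bound: χ ≥ ω).
The graph is bipartite (no odd cycle), so 2 colors suffice: χ(G) = 2.
A valid 2-coloring: color 1: [0, 3, 5, 7, 8, 12, 21]; color 2: [2, 18, 20, 22, 23, 24, 25].

χ(G) = 2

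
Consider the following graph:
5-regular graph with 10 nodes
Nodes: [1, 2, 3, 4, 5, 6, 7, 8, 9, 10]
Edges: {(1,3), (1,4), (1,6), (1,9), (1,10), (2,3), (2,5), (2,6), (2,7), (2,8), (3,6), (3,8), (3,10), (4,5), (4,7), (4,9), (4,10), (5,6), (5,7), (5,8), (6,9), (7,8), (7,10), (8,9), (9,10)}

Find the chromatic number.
χ(G) = 4

Clique number ω(G) = 4 (lower bound: χ ≥ ω).
The clique on [1, 4, 9, 10] has size 4, forcing χ ≥ 4, and the coloring below uses 4 colors, so χ(G) = 4.
A valid 4-coloring: color 1: [2, 4]; color 2: [3, 7, 9]; color 3: [6, 8, 10]; color 4: [1, 5].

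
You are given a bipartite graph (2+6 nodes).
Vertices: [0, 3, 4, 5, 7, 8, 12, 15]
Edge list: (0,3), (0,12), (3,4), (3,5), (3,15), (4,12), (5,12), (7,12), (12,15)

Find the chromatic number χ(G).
χ(G) = 2

Clique number ω(G) = 2 (lower bound: χ ≥ ω).
The graph is bipartite (no odd cycle), so 2 colors suffice: χ(G) = 2.
A valid 2-coloring: color 1: [3, 8, 12]; color 2: [0, 4, 5, 7, 15].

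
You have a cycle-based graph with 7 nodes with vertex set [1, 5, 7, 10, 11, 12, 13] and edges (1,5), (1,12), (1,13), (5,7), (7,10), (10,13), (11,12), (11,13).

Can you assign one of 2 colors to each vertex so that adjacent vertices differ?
No, G is not 2-colorable

Odd cycle [10, 7, 5, 1, 13] needs 3 colors (χ ≥ 3).
Hence χ(G) ≥ 3 > 2, so no proper 2-coloring exists.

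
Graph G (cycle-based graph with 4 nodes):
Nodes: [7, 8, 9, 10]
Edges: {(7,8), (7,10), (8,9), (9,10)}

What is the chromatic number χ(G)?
χ(G) = 2

Clique number ω(G) = 2 (lower bound: χ ≥ ω).
The graph is bipartite (no odd cycle), so 2 colors suffice: χ(G) = 2.
A valid 2-coloring: color 1: [7, 9]; color 2: [8, 10].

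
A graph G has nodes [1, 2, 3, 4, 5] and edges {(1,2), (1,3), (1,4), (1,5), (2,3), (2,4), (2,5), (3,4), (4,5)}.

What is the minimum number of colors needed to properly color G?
Clique number ω(G) = 4 (lower bound: χ ≥ ω).
The clique on [1, 2, 3, 4] has size 4, forcing χ ≥ 4, and the coloring below uses 4 colors, so χ(G) = 4.
A valid 4-coloring: color 1: [4]; color 2: [1]; color 3: [2]; color 4: [3, 5].

χ(G) = 4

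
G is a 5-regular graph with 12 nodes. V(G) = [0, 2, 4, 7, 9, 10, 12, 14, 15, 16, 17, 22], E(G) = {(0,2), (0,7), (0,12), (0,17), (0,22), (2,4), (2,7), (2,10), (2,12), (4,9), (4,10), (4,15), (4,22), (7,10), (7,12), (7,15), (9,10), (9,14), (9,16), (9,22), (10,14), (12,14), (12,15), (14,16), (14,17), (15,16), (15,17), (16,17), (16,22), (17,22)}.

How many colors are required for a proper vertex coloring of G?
Clique number ω(G) = 4 (lower bound: χ ≥ ω).
The clique on [0, 2, 7, 12] has size 4, forcing χ ≥ 4, and the coloring below uses 4 colors, so χ(G) = 4.
A valid 4-coloring: color 1: [4, 7, 17]; color 2: [2, 14, 15, 22]; color 3: [0, 10, 16]; color 4: [9, 12].

χ(G) = 4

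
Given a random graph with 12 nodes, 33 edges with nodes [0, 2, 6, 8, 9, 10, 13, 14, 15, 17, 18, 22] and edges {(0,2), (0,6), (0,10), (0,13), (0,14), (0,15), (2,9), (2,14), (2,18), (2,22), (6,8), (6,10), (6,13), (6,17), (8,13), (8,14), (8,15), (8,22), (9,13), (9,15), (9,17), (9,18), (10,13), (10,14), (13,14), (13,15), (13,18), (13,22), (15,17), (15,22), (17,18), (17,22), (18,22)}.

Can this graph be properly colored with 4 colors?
Yes, G is 4-colorable

A valid 4-coloring: color 1: [2, 13, 17]; color 2: [0, 9, 22]; color 3: [6, 14, 15, 18]; color 4: [8, 10].
(χ(G) = 4 ≤ 4.)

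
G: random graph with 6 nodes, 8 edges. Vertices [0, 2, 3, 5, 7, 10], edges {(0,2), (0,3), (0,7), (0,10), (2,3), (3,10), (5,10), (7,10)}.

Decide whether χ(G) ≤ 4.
A valid 4-coloring: color 1: [2, 10]; color 2: [0, 5]; color 3: [3, 7].
(χ(G) = 3 ≤ 4.)

Yes, G is 4-colorable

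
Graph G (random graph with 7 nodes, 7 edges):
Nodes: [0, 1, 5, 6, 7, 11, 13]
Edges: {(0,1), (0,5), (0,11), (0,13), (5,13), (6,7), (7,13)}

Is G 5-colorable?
A valid 5-coloring: color 1: [0, 7]; color 2: [1, 6, 11, 13]; color 3: [5].
(χ(G) = 3 ≤ 5.)

Yes, G is 5-colorable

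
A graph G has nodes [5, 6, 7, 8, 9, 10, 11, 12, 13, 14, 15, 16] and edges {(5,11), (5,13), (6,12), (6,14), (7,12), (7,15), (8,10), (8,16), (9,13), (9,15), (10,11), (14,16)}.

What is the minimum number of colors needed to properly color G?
χ(G) = 2

Clique number ω(G) = 2 (lower bound: χ ≥ ω).
The graph is bipartite (no odd cycle), so 2 colors suffice: χ(G) = 2.
A valid 2-coloring: color 1: [5, 6, 7, 9, 10, 16]; color 2: [8, 11, 12, 13, 14, 15].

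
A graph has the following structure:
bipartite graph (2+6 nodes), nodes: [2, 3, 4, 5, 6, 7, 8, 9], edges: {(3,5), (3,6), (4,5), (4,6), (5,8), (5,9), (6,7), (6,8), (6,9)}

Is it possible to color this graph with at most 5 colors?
A valid 5-coloring: color 1: [2, 5, 6]; color 2: [3, 4, 7, 8, 9].
(χ(G) = 2 ≤ 5.)

Yes, G is 5-colorable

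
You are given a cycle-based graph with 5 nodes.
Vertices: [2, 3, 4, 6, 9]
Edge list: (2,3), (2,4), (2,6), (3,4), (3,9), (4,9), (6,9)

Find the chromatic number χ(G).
Clique number ω(G) = 3 (lower bound: χ ≥ ω).
The clique on [3, 4, 9] has size 3, forcing χ ≥ 3, and the coloring below uses 3 colors, so χ(G) = 3.
A valid 3-coloring: color 1: [2, 9]; color 2: [3, 6]; color 3: [4].

χ(G) = 3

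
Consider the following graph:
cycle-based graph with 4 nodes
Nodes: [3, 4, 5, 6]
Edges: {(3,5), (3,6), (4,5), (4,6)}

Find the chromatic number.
Clique number ω(G) = 2 (lower bound: χ ≥ ω).
The graph is bipartite (no odd cycle), so 2 colors suffice: χ(G) = 2.
A valid 2-coloring: color 1: [5, 6]; color 2: [3, 4].

χ(G) = 2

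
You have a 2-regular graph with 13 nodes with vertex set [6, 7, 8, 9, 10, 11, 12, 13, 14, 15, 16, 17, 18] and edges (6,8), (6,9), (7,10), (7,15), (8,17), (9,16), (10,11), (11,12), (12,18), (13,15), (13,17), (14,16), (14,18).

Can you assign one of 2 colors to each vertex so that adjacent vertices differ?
Odd cycle [15, 13, 17, 8, 6, 9, 16, 14, 18, 12, 11, 10, 7] needs 3 colors (χ ≥ 3).
Hence χ(G) ≥ 3 > 2, so no proper 2-coloring exists.

No, G is not 2-colorable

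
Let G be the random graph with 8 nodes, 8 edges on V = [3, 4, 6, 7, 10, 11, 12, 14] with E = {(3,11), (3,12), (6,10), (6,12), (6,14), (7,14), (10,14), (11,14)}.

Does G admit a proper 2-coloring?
The clique on vertices [6, 10, 14] has size 3 > 2, so it alone needs 3 colors.

No, G is not 2-colorable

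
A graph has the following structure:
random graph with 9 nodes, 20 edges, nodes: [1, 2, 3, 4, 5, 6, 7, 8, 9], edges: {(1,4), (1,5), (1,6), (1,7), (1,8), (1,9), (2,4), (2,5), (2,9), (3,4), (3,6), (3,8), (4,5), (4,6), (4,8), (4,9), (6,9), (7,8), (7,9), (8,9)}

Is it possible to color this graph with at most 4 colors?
Yes, G is 4-colorable

A valid 4-coloring: color 1: [4, 7]; color 2: [3, 5, 9]; color 3: [1, 2]; color 4: [6, 8].
(χ(G) = 4 ≤ 4.)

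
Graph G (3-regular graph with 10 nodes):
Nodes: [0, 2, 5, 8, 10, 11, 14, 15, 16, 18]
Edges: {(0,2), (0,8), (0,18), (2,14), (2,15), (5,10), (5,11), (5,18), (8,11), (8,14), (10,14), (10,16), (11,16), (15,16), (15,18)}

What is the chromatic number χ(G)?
χ(G) = 3

Clique number ω(G) = 2 (lower bound: χ ≥ ω).
Odd cycle [10, 16, 15, 2, 14] needs 3 colors (χ ≥ 3).
The coloring below uses 3 colors, so χ(G) = 3.
A valid 3-coloring: color 1: [0, 11, 14, 15]; color 2: [2, 8, 10, 18]; color 3: [5, 16].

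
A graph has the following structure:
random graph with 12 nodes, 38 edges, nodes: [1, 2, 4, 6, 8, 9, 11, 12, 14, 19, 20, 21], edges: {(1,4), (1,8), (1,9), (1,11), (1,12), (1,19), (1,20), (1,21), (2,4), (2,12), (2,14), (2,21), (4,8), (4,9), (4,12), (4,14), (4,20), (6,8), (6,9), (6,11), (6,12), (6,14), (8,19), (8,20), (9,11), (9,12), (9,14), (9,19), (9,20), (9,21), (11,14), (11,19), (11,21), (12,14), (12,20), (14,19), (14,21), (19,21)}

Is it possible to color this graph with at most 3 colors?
The clique on vertices [1, 9, 11, 19, 21] has size 5 > 3, so it alone needs 5 colors.

No, G is not 3-colorable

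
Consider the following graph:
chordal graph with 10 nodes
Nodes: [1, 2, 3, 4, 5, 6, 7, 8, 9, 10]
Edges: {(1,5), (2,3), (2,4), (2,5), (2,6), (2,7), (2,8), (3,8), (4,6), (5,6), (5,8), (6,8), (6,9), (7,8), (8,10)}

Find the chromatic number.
χ(G) = 4

Clique number ω(G) = 4 (lower bound: χ ≥ ω).
The clique on [2, 5, 6, 8] has size 4, forcing χ ≥ 4, and the coloring below uses 4 colors, so χ(G) = 4.
A valid 4-coloring: color 1: [1, 2, 9, 10]; color 2: [4, 8]; color 3: [3, 6, 7]; color 4: [5].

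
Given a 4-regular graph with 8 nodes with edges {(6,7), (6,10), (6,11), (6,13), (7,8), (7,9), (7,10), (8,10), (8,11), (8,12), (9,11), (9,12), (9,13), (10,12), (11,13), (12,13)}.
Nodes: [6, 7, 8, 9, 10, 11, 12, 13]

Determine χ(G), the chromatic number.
Clique number ω(G) = 3 (lower bound: χ ≥ ω).
The clique on [8, 10, 12] has size 3, forcing χ ≥ 3, and the coloring below uses 3 colors, so χ(G) = 3.
A valid 3-coloring: color 1: [6, 8, 9]; color 2: [7, 11, 12]; color 3: [10, 13].

χ(G) = 3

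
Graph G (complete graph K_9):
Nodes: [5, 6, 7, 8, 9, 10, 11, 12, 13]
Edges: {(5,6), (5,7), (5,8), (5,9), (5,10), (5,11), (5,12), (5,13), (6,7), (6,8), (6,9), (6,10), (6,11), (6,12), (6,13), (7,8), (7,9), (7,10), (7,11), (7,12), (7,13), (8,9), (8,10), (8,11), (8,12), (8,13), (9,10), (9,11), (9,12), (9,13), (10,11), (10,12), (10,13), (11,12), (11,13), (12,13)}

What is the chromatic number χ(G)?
χ(G) = 9

Clique number ω(G) = 9 (lower bound: χ ≥ ω).
The clique on [5, 6, 7, 8, 9, 10, 11, 12, 13] has size 9, forcing χ ≥ 9, and the coloring below uses 9 colors, so χ(G) = 9.
A valid 9-coloring: color 1: [6]; color 2: [11]; color 3: [5]; color 4: [10]; color 5: [13]; color 6: [8]; color 7: [12]; color 8: [7]; color 9: [9].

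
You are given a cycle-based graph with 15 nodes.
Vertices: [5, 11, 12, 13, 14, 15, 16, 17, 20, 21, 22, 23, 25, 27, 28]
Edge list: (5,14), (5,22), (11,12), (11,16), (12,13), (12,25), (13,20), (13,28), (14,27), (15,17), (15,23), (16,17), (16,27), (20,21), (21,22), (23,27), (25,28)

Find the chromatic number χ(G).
χ(G) = 3

Clique number ω(G) = 2 (lower bound: χ ≥ ω).
Odd cycle [23, 15, 17, 16, 27] needs 3 colors (χ ≥ 3).
The coloring below uses 3 colors, so χ(G) = 3.
A valid 3-coloring: color 1: [5, 11, 13, 15, 21, 25, 27]; color 2: [12, 14, 16, 20, 22, 23, 28]; color 3: [17].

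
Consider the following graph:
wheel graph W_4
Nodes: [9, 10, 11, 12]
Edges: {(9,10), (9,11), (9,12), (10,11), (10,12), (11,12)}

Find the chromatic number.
χ(G) = 4

Clique number ω(G) = 4 (lower bound: χ ≥ ω).
The clique on [9, 10, 11, 12] has size 4, forcing χ ≥ 4, and the coloring below uses 4 colors, so χ(G) = 4.
A valid 4-coloring: color 1: [10]; color 2: [11]; color 3: [12]; color 4: [9].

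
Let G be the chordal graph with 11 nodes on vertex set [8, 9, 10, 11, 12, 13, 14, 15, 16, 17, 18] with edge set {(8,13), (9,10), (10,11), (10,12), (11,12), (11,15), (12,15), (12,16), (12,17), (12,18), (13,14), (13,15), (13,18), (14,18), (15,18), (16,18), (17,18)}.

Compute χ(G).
χ(G) = 3

Clique number ω(G) = 3 (lower bound: χ ≥ ω).
The clique on [12, 16, 18] has size 3, forcing χ ≥ 3, and the coloring below uses 3 colors, so χ(G) = 3.
A valid 3-coloring: color 1: [9, 12, 13]; color 2: [8, 11, 18]; color 3: [10, 14, 15, 16, 17].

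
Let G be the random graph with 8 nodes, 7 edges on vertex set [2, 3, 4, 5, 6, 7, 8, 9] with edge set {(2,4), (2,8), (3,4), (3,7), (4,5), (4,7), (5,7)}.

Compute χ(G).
Clique number ω(G) = 3 (lower bound: χ ≥ ω).
The clique on [3, 4, 7] has size 3, forcing χ ≥ 3, and the coloring below uses 3 colors, so χ(G) = 3.
A valid 3-coloring: color 1: [4, 6, 8, 9]; color 2: [2, 7]; color 3: [3, 5].

χ(G) = 3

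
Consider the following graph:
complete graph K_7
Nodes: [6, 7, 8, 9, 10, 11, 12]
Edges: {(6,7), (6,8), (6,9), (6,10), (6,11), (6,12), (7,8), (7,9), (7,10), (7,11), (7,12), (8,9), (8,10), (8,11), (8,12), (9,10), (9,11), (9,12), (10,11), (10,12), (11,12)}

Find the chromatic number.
Clique number ω(G) = 7 (lower bound: χ ≥ ω).
The clique on [6, 7, 8, 9, 10, 11, 12] has size 7, forcing χ ≥ 7, and the coloring below uses 7 colors, so χ(G) = 7.
A valid 7-coloring: color 1: [10]; color 2: [8]; color 3: [6]; color 4: [11]; color 5: [9]; color 6: [7]; color 7: [12].

χ(G) = 7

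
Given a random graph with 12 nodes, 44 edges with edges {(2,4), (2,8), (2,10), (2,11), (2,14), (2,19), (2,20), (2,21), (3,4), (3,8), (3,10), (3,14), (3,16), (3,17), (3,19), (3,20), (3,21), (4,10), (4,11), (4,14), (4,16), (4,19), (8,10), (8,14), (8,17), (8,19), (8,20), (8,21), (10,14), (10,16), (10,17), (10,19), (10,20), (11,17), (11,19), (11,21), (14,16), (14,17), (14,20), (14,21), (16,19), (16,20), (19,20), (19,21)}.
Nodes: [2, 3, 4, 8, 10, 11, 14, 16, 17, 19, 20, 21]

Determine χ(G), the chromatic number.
Clique number ω(G) = 5 (lower bound: χ ≥ ω).
The clique on [2, 8, 10, 19, 20] has size 5, forcing χ ≥ 5, and the coloring below uses 5 colors, so χ(G) = 5.
A valid 5-coloring: color 1: [10, 11]; color 2: [14, 19]; color 3: [2, 3]; color 4: [8, 16]; color 5: [4, 17, 20, 21].

χ(G) = 5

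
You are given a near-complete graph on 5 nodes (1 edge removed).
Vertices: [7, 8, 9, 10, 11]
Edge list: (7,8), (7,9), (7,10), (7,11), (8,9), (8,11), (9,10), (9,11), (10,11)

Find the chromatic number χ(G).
χ(G) = 4

Clique number ω(G) = 4 (lower bound: χ ≥ ω).
The clique on [7, 8, 9, 11] has size 4, forcing χ ≥ 4, and the coloring below uses 4 colors, so χ(G) = 4.
A valid 4-coloring: color 1: [11]; color 2: [9]; color 3: [7]; color 4: [8, 10].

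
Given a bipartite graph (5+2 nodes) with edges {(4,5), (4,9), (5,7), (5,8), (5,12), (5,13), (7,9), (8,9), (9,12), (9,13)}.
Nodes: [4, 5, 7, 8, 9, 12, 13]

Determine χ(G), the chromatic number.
χ(G) = 2

Clique number ω(G) = 2 (lower bound: χ ≥ ω).
The graph is bipartite (no odd cycle), so 2 colors suffice: χ(G) = 2.
A valid 2-coloring: color 1: [5, 9]; color 2: [4, 7, 8, 12, 13].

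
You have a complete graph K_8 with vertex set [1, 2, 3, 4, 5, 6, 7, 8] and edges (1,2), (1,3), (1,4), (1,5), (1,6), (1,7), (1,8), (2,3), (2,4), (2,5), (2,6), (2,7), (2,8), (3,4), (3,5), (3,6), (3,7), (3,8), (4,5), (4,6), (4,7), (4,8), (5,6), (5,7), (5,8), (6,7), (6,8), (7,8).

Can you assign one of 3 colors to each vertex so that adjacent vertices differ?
No, G is not 3-colorable

The clique on vertices [1, 2, 3, 4, 5, 6, 7, 8] has size 8 > 3, so it alone needs 8 colors.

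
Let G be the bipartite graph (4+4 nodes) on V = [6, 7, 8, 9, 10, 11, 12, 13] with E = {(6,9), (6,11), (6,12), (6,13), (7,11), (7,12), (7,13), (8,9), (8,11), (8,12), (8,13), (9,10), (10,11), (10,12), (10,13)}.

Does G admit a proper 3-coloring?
Yes, G is 3-colorable

A valid 3-coloring: color 1: [9, 11, 12, 13]; color 2: [6, 7, 8, 10].
(χ(G) = 2 ≤ 3.)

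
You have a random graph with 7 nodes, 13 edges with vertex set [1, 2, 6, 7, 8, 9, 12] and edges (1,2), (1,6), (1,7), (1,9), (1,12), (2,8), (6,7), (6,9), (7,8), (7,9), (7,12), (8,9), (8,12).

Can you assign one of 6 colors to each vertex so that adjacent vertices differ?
Yes, G is 6-colorable

A valid 6-coloring: color 1: [1, 8]; color 2: [2, 7]; color 3: [9, 12]; color 4: [6].
(χ(G) = 4 ≤ 6.)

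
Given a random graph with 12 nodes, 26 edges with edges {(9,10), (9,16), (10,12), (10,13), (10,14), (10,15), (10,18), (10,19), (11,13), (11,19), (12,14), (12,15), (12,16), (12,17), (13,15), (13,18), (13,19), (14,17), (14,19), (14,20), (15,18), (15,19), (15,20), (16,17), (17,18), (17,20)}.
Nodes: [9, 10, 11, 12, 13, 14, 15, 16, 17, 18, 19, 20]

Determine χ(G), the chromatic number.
Clique number ω(G) = 4 (lower bound: χ ≥ ω).
The clique on [10, 13, 15, 18] has size 4, forcing χ ≥ 4, and the coloring below uses 4 colors, so χ(G) = 4.
A valid 4-coloring: color 1: [10, 11, 17]; color 2: [14, 15, 16]; color 3: [9, 12, 18, 19, 20]; color 4: [13].

χ(G) = 4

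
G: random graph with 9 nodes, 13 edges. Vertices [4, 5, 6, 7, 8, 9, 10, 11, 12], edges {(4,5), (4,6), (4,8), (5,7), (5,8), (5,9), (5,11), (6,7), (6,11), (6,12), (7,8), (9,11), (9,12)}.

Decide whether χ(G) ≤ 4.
Yes, G is 4-colorable

A valid 4-coloring: color 1: [5, 6, 10]; color 2: [8, 9]; color 3: [4, 7, 11, 12].
(χ(G) = 3 ≤ 4.)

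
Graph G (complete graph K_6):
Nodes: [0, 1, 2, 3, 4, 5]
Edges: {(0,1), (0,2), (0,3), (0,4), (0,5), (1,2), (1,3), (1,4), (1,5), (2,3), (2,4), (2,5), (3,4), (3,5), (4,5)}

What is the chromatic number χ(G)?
χ(G) = 6

Clique number ω(G) = 6 (lower bound: χ ≥ ω).
The clique on [0, 1, 2, 3, 4, 5] has size 6, forcing χ ≥ 6, and the coloring below uses 6 colors, so χ(G) = 6.
A valid 6-coloring: color 1: [3]; color 2: [1]; color 3: [0]; color 4: [4]; color 5: [5]; color 6: [2].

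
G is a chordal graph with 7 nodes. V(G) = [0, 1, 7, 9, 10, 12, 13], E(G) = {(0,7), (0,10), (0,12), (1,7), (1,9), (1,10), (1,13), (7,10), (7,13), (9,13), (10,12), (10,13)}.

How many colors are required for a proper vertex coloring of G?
χ(G) = 4

Clique number ω(G) = 4 (lower bound: χ ≥ ω).
The clique on [1, 7, 10, 13] has size 4, forcing χ ≥ 4, and the coloring below uses 4 colors, so χ(G) = 4.
A valid 4-coloring: color 1: [9, 10]; color 2: [0, 1]; color 3: [12, 13]; color 4: [7].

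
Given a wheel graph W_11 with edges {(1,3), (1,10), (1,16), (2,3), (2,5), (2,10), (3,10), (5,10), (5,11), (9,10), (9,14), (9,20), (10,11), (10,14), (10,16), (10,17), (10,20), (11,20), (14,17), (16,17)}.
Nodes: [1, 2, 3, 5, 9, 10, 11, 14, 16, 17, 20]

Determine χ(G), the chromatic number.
χ(G) = 3

Clique number ω(G) = 3 (lower bound: χ ≥ ω).
The clique on [1, 10, 16] has size 3, forcing χ ≥ 3, and the coloring below uses 3 colors, so χ(G) = 3.
A valid 3-coloring: color 1: [10]; color 2: [1, 2, 9, 11, 17]; color 3: [3, 5, 14, 16, 20].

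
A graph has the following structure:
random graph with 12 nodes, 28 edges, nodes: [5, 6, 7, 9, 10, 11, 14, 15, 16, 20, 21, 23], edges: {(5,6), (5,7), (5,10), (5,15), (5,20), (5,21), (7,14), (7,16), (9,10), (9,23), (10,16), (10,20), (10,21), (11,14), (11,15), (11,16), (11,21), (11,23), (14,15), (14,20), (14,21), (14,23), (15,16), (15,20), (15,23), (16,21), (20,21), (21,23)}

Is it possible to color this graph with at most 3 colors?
The clique on vertices [11, 14, 15, 23] has size 4 > 3, so it alone needs 4 colors.

No, G is not 3-colorable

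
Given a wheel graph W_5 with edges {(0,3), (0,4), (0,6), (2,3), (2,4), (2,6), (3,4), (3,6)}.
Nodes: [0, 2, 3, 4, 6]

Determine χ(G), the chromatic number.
χ(G) = 3

Clique number ω(G) = 3 (lower bound: χ ≥ ω).
The clique on [0, 3, 4] has size 3, forcing χ ≥ 3, and the coloring below uses 3 colors, so χ(G) = 3.
A valid 3-coloring: color 1: [3]; color 2: [0, 2]; color 3: [4, 6].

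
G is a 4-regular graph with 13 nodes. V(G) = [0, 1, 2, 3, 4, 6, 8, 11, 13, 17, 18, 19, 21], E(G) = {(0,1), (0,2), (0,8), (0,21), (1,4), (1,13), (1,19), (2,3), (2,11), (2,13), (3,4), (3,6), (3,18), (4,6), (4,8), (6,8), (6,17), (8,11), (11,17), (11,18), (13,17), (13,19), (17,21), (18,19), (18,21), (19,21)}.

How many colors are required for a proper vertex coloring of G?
χ(G) = 4

Clique number ω(G) = 3 (lower bound: χ ≥ ω).
Suppose a proper 3-coloring c exists. The clique [1, 13, 19] takes 3 distinct colors; by symmetry let c(1) = 1, c(13) = 2, c(19) = 3.
- Vertex 0: neighbors [1] already have colors [1]; try each remaining color.
- Case c(0) = 2:
  - Vertex 21: neighbors [0, 19] already have colors [2, 3] ⇒ c(21) = 1.
  - Vertex 17: neighbors [21, 13] already have colors [1, 2] ⇒ c(17) = 3.
  - Vertex 18: neighbors [21, 19] already have colors [1, 3] ⇒ c(18) = 2.
  - Vertex 11: neighbors [18, 17] already have colors [2, 3] ⇒ c(11) = 1.
  - Vertex 8: neighbors [11, 0] already have colors [1, 2] ⇒ c(8) = 3.
  - Vertex 4: neighbors [1, 8] already have colors [1, 3] ⇒ c(4) = 2.
  - Vertex 2: neighbors [11, 0] already have colors [1, 2] ⇒ c(2) = 3.
  - Vertex 3: neighbors [4, 2] already have colors [2, 3] ⇒ c(3) = 1.
  - Vertex 6: neighbors [3, 4, 8] already have colors [1, 2, 3] — all 3 colors blocked. Contradiction.
- Case c(0) = 3:
  - Vertex 2: neighbors [13, 0] already have colors [2, 3] ⇒ c(2) = 1.
  - Vertex 3: neighbors [2] already have colors [1]; try each remaining color.
  - Case c(3) = 2:
    - Vertex 4: neighbors [1, 3] already have colors [1, 2] ⇒ c(4) = 3.
    - Vertex 6: neighbors [3, 4] already have colors [2, 3] ⇒ c(6) = 1.
    - Vertex 17: neighbors [6, 13] already have colors [1, 2] ⇒ c(17) = 3.
    - Vertex 11: neighbors [2, 17] already have colors [1, 3] ⇒ c(11) = 2.
    - Vertex 8: neighbors [6, 11, 0] already have colors [1, 2, 3] — all 3 colors blocked. Contradiction.
  - Case c(3) = 3:
    - Vertex 4: neighbors [1, 3] already have colors [1, 3] ⇒ c(4) = 2.
    - Vertex 6: neighbors [4, 3] already have colors [2, 3] ⇒ c(6) = 1.
    - Vertex 8: neighbors [6, 4, 0] already have colors [1, 2, 3] — all 3 colors blocked. Contradiction.
Every case ends in a contradiction, so G has no proper 3-coloring (χ ≥ 4).
The coloring below uses 4 colors, so χ(G) = 4.
A valid 4-coloring: color 1: [1, 2, 8, 17, 18]; color 2: [0, 6, 11, 19]; color 3: [4, 13, 21]; color 4: [3].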